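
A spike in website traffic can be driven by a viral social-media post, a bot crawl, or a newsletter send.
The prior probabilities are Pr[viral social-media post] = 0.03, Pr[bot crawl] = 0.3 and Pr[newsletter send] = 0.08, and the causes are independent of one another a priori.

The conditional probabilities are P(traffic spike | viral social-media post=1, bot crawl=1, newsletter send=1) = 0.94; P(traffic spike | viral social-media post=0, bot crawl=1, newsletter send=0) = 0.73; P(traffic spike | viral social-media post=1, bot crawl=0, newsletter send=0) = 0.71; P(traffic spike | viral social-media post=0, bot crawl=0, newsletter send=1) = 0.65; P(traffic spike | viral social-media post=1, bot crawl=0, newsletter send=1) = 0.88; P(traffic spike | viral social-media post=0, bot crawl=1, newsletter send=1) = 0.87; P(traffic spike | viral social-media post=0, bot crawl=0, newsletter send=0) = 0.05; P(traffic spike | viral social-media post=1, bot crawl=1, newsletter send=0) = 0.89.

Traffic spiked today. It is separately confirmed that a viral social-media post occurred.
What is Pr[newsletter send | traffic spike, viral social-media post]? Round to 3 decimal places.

Sum P(traffic spike|·) weighted by the priors over the 4 (bot crawl, newsletter send) configurations:
  P(traffic spike | viral social-media post) = 0.71·0.7·0.92 + 0.88·0.7·0.08 + 0.89·0.3·0.92 + 0.94·0.3·0.08
        = 0.457240 + 0.049280 + 0.245640 + 0.022560 = 0.774720
The terms with newsletter send present sum to 0.071840, so
  P(newsletter send | traffic spike, viral social-media post) = 0.071840 / 0.774720 ≈ 0.093

Pr[newsletter send | traffic spike, viral social-media post] ≈ 0.093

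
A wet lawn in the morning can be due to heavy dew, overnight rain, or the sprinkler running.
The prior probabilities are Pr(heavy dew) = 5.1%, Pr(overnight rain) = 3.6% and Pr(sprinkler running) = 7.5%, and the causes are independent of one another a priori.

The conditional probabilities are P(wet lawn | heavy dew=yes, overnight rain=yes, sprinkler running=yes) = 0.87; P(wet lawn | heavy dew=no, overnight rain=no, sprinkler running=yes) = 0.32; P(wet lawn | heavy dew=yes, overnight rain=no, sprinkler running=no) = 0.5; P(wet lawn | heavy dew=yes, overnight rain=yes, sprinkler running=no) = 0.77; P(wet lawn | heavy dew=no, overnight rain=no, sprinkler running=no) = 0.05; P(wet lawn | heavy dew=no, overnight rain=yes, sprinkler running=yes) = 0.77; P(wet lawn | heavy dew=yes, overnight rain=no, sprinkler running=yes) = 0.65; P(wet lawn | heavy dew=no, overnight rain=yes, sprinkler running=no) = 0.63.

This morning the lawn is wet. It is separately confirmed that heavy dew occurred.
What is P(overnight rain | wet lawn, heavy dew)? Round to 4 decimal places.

Enumerate the 4 (overnight rain, sprinkler running) configurations and weight by the priors:
  P(wet lawn | heavy dew) = 0.5×0.964×0.925 + 0.65×0.964×0.075 + 0.77×0.036×0.925 + 0.87×0.036×0.075
        = 0.445850 + 0.046995 + 0.025641 + 0.002349 = 0.520835
Configurations with overnight rain contribute 0.027990, so
  P(overnight rain | wet lawn, heavy dew) = 0.027990 / 0.520835 ≈ 0.0537

P(overnight rain | wet lawn, heavy dew) ≈ 0.0537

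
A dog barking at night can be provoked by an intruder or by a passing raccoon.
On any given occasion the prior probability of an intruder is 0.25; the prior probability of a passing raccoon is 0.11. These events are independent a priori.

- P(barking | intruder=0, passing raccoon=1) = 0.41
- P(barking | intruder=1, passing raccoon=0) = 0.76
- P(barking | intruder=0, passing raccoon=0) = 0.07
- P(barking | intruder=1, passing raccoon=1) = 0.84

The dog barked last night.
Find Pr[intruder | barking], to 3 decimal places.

Weight on intruder=true, given the evidence: 0.169100 + 0.023100 = 0.192200
Denominator P(barking): 0.07·0.75·0.89 + 0.41·0.75·0.11 + 0.76·0.25·0.89 + 0.84·0.25·0.11 = 0.272750
P(intruder | barking) = 0.192200/0.272750 ≈ 0.705

Pr[intruder | barking] ≈ 0.705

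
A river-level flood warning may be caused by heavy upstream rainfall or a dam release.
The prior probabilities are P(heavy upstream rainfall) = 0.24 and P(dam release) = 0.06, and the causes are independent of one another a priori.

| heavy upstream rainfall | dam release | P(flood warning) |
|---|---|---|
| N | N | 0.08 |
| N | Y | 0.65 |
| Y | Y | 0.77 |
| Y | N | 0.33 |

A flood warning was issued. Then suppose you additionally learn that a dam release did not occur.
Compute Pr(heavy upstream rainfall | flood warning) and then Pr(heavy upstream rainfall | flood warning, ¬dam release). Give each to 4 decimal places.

Pr(heavy upstream rainfall | flood warning) ≈ 0.4964; Pr(heavy upstream rainfall | flood warning, ¬dam release) ≈ 0.5657

Numerator (weight on configurations with heavy upstream rainfall): 0.074448 + 0.011088 = 0.085536
The normalizing constant is 0.08*0.76*0.94 + 0.65*0.76*0.06 + 0.33*0.24*0.94 + 0.77*0.24*0.06 = 0.172328
P(heavy upstream rainfall | flood warning) = 0.085536/0.172328 ≈ 0.4964

With the extra evidence:
Sum P(flood warning|·) weighted by the priors over both values of heavy upstream rainfall:
  P(flood warning | ¬dam release) = 0.08*0.76 + 0.33*0.24
        = 0.060800 + 0.079200 = 0.140000
The terms with heavy upstream rainfall present sum to 0.079200, so
  P(heavy upstream rainfall | flood warning, ¬dam release) = 0.079200 / 0.140000 ≈ 0.5657
With dam release excluded, heavy upstream rainfall must carry more of the explanatory weight for the flood warning.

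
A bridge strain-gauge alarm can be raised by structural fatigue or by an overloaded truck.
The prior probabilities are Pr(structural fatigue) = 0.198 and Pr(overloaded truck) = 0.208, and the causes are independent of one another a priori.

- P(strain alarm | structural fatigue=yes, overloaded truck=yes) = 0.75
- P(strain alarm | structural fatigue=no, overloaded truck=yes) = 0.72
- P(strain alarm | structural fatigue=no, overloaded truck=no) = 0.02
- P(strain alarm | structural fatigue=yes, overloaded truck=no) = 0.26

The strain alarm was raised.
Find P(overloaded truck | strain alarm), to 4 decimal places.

P(overloaded truck | strain alarm) ≈ 0.7385

Sum P(strain alarm|·) weighted by the priors over the 4 (structural fatigue, overloaded truck) configurations:
  P(strain alarm) = 0.02×0.802×0.792 + 0.72×0.802×0.208 + 0.26×0.198×0.792 + 0.75×0.198×0.208
        = 0.012704 + 0.120108 + 0.040772 + 0.030888 = 0.204472
Configurations with overloaded truck contribute 0.150996, so
  P(overloaded truck | strain alarm) = 0.150996 / 0.204472 ≈ 0.7385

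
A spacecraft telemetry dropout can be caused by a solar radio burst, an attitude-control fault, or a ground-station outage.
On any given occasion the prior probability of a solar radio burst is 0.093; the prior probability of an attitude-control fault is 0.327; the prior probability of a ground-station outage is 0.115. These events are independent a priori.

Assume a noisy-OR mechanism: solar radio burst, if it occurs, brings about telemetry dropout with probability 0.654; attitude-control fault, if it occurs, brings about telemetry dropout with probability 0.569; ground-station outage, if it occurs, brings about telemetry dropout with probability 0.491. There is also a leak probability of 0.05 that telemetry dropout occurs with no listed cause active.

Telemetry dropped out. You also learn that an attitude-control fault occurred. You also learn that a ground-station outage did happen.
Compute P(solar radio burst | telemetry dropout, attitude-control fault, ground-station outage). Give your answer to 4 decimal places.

Under noisy-OR, P(telemetry dropout | causes) = 1 − (1−0.05)·∏(1−qᵢ) over the active causes.
Numerator (weight on configurations with solar radio burst): 0.92789×0.093 = 0.086294
The normalizing constant is 0.79159×0.907 + 0.92789×0.093 = 0.804266
Posterior = 0.086294 / 0.804266 ≈ 0.1073

P(solar radio burst | telemetry dropout, attitude-control fault, ground-station outage) ≈ 0.1073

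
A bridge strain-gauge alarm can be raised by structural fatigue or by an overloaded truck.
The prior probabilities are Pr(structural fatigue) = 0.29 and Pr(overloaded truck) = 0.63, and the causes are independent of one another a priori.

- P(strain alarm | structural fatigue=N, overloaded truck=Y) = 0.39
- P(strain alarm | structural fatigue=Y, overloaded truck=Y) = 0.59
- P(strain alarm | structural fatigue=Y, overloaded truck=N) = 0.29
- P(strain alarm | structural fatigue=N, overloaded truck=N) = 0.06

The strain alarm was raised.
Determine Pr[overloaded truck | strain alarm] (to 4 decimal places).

P(strain alarm) = 0.06*0.71*0.37 + 0.39*0.71*0.63 + 0.29*0.29*0.37 + 0.59*0.29*0.63 = 0.015762 + 0.174447 + 0.031117 + 0.107793 = 0.329119
Restricting to configurations with overloaded truck present: 0.174447 + 0.107793 = 0.282240.
Hence the posterior is 0.282240/0.329119 ≈ 0.8576.

Pr[overloaded truck | strain alarm] ≈ 0.8576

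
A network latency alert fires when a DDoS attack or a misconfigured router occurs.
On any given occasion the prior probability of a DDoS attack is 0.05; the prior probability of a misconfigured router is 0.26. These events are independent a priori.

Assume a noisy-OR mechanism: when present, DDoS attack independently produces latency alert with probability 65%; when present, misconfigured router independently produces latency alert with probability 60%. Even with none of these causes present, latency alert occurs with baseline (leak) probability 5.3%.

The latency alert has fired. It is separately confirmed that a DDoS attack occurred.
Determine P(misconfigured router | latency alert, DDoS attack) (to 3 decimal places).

P(misconfigured router | latency alert, DDoS attack) ≈ 0.313

Under noisy-OR, P(latency alert | causes) = 1 − (1−0.053)·∏(1−qᵢ) over the active causes.
Sum P(latency alert|·) weighted by the priors over both values of misconfigured router:
  P(latency alert | DDoS attack) = 0.66855*0.74 + 0.86742*0.26
        = 0.494727 + 0.225529 = 0.720256
Keeping only the misconfigured router-present terms gives 0.225529, so
  P(misconfigured router | latency alert, DDoS attack) = 0.225529 / 0.720256 ≈ 0.313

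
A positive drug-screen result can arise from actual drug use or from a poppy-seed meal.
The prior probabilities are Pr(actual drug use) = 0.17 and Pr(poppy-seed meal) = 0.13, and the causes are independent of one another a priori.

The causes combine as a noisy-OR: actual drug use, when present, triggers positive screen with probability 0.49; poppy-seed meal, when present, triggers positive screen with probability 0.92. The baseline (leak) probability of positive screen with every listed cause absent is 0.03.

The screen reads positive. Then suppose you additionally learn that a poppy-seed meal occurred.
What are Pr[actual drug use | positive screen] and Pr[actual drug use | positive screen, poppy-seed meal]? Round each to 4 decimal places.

Pr[actual drug use | positive screen] ≈ 0.4419; Pr[actual drug use | positive screen, poppy-seed meal] ≈ 0.1758

Under noisy-OR, P(positive screen | causes) = 1 − (1−0.03)·∏(1−qᵢ) over the active causes.
P(positive screen) = 0.03×0.83×0.87 + 0.9224×0.83×0.13 + 0.5053×0.17×0.87 + 0.960424×0.17×0.13 = 0.021663 + 0.099527 + 0.074734 + 0.021225 = 0.217149
Of this, 0.095959 comes from 0.074734 + 0.021225 (the actual drug use=true cases).
So P(actual drug use | positive screen) = 0.095959/0.217149 ≈ 0.4419.

Now also conditioning on poppy-seed meal=true:
P(positive screen | poppy-seed meal) = 0.9224*0.83 + 0.960424*0.17 = 0.765592 + 0.163272 = 0.928864
Of this, 0.163272 comes from 0.960424*0.17 (the actual drug use=true cases).
Hence the posterior is 0.163272/0.928864 ≈ 0.1758.
— poppy-seed meal explains away the evidence for actual drug use.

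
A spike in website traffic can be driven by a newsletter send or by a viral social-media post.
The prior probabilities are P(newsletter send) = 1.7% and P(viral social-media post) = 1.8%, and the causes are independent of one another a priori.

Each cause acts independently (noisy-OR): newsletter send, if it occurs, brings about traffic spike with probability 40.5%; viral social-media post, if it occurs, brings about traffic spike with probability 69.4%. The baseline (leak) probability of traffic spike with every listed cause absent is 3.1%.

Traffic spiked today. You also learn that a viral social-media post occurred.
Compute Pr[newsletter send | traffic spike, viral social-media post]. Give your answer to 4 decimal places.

Under noisy-OR, P(traffic spike | causes) = 1 − (1−0.031)·∏(1−qᵢ) over the active causes.
P(traffic spike | viral social-media post) = 0.703486×0.983 + 0.823574×0.017 = 0.691527 + 0.014001 = 0.705528
Restricting to configurations with newsletter send present: 0.823574×0.017 = 0.014001.
Hence the posterior is 0.014001/0.705528 ≈ 0.0198.

Pr[newsletter send | traffic spike, viral social-media post] ≈ 0.0198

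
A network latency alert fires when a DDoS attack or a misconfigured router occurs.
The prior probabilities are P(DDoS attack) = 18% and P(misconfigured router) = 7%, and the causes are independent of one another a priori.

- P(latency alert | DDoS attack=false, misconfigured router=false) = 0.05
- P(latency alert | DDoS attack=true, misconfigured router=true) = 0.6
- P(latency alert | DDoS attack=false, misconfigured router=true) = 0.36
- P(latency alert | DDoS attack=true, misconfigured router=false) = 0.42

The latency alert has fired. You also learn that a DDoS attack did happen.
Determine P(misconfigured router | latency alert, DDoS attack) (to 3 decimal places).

P(misconfigured router | latency alert, DDoS attack) ≈ 0.097

P(latency alert | DDoS attack) = 0.42*0.93 + 0.6*0.07 = 0.390600 + 0.042000 = 0.432600
The misconfigured router-present share is 0.6*0.07 = 0.042000.
P(misconfigured router | latency alert, DDoS attack) = 0.042000 / 0.432600 ≈ 0.097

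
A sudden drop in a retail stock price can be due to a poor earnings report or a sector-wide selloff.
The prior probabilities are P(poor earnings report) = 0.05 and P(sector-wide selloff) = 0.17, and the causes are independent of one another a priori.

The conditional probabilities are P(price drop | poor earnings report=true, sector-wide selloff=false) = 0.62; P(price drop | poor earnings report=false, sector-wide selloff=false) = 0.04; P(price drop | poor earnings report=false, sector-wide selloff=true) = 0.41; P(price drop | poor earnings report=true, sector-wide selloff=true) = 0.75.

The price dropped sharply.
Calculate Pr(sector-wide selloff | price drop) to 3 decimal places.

P(price drop) = 0.04·0.95·0.83 + 0.41·0.95·0.17 + 0.62·0.05·0.83 + 0.75·0.05·0.17 = 0.031540 + 0.066215 + 0.025730 + 0.006375 = 0.129860
The sector-wide selloff-present share is 0.066215 + 0.006375 = 0.072590.
Hence the posterior is 0.072590/0.129860 ≈ 0.559.

Pr(sector-wide selloff | price drop) ≈ 0.559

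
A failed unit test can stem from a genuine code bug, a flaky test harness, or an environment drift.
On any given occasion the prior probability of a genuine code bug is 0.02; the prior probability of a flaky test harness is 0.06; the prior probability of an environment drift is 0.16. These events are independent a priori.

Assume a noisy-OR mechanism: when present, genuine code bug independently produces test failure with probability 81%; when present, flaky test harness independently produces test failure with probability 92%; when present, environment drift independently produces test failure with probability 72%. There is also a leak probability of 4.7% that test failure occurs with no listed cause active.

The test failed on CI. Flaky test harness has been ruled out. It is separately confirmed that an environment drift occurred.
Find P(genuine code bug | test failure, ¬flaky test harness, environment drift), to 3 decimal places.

Under noisy-OR, P(test failure | causes) = 1 − (1−0.047)·∏(1−qᵢ) over the active causes.
Enumerate both values of genuine code bug and weight by the priors:
  P(test failure | ¬flaky test harness, environment drift) = 0.73316*0.98 + 0.9493*0.02
        = 0.718497 + 0.018986 = 0.737483
Keeping only the genuine code bug-present terms gives 0.018986, so
  P(genuine code bug | test failure, ¬flaky test harness, environment drift) = 0.018986 / 0.737483 ≈ 0.026

P(genuine code bug | test failure, ¬flaky test harness, environment drift) ≈ 0.026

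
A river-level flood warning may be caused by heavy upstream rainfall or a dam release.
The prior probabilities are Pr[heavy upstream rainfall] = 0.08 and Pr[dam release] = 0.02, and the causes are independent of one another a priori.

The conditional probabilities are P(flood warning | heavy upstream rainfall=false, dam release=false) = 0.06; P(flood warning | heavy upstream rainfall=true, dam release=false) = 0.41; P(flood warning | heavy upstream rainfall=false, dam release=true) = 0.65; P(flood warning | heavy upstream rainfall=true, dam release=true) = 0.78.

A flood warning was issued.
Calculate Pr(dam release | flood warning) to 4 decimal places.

Enumerate the 4 (heavy upstream rainfall, dam release) configurations and weight by the priors:
  P(flood warning) = 0.06*0.92*0.98 + 0.65*0.92*0.02 + 0.41*0.08*0.98 + 0.78*0.08*0.02
        = 0.054096 + 0.011960 + 0.032144 + 0.001248 = 0.099448
Keeping only the dam release-present terms gives 0.013208, so
  P(dam release | flood warning) = 0.013208 / 0.099448 ≈ 0.1328

Pr(dam release | flood warning) ≈ 0.1328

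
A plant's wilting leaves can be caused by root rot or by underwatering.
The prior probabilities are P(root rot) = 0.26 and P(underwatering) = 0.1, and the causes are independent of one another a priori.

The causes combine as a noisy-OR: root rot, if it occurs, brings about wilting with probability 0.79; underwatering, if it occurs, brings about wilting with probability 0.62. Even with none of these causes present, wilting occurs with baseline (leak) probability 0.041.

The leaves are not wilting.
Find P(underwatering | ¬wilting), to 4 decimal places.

P(underwatering | ¬wilting) ≈ 0.0405

Under noisy-OR, P(wilting | causes) = 1 − (1−0.041)·∏(1−qᵢ) over the active causes.
P(¬wilting) = 0.959×0.74×0.9 + 0.36442×0.74×0.1 + 0.20139×0.26×0.9 + 0.076528×0.26×0.1 = 0.638694 + 0.026967 + 0.047125 + 0.001990 = 0.714776
Of this, 0.028957 comes from 0.026967 + 0.001990 (the underwatering=true cases).
So P(underwatering | ¬wilting) = 0.028957/0.714776 ≈ 0.0405.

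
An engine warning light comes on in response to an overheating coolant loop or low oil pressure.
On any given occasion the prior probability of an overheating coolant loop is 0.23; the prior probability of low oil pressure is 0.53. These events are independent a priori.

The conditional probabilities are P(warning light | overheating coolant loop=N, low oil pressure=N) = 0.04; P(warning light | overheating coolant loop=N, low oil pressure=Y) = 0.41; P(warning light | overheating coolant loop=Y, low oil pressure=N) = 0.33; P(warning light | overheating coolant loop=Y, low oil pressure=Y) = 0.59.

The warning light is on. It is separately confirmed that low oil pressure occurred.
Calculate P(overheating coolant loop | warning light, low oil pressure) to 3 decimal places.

P(overheating coolant loop | warning light, low oil pressure) ≈ 0.301

P(warning light | low oil pressure) = 0.41×0.77 + 0.59×0.23 = 0.315700 + 0.135700 = 0.451400
Restricting to configurations with overheating coolant loop present: 0.59×0.23 = 0.135700.
P(overheating coolant loop | warning light, low oil pressure) = 0.135700 / 0.451400 ≈ 0.301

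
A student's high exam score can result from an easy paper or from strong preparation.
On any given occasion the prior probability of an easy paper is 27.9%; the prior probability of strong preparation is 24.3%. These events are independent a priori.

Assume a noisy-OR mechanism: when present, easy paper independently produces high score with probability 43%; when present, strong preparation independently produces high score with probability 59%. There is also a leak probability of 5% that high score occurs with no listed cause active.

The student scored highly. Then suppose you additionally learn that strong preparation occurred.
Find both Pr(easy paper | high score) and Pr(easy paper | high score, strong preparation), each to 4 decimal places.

Pr(easy paper | high score) ≈ 0.5270; Pr(easy paper | high score, strong preparation) ≈ 0.3303

Under noisy-OR, P(high score | causes) = 1 − (1−0.05)·∏(1−qᵢ) over the active causes.
Sum P(high score|·) weighted by the priors over the 4 (easy paper, strong preparation) configurations:
  P(high score) = 0.05*0.721*0.757 + 0.6105*0.721*0.243 + 0.4585*0.279*0.757 + 0.777985*0.279*0.243
        = 0.027290 + 0.106961 + 0.096837 + 0.052745 = 0.283833
Keeping only the easy paper-present terms gives 0.149582, so
  P(easy paper | high score) = 0.149582 / 0.283833 ≈ 0.5270

With the extra evidence:
Enumerate both values of easy paper and weight by the priors:
  P(high score | strong preparation) = 0.6105*0.721 + 0.777985*0.279
        = 0.440171 + 0.217058 = 0.657229
The terms with easy paper present sum to 0.217058, so
  P(easy paper | high score, strong preparation) = 0.217058 / 0.657229 ≈ 0.3303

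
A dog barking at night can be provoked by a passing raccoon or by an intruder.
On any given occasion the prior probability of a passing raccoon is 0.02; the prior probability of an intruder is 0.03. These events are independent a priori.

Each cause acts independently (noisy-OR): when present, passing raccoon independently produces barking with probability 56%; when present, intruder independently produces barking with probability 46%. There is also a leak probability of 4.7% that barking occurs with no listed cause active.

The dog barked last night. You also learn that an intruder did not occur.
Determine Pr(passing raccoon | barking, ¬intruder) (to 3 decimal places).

Pr(passing raccoon | barking, ¬intruder) ≈ 0.201

Under noisy-OR, P(barking | causes) = 1 − (1−0.047)·∏(1−qᵢ) over the active causes.
P(barking | ¬intruder) = 0.047×0.98 + 0.58068×0.02 = 0.046060 + 0.011614 = 0.057674
Of this, 0.011614 comes from 0.58068×0.02 (the passing raccoon=true cases).
So P(passing raccoon | barking, ¬intruder) = 0.011614/0.057674 ≈ 0.201.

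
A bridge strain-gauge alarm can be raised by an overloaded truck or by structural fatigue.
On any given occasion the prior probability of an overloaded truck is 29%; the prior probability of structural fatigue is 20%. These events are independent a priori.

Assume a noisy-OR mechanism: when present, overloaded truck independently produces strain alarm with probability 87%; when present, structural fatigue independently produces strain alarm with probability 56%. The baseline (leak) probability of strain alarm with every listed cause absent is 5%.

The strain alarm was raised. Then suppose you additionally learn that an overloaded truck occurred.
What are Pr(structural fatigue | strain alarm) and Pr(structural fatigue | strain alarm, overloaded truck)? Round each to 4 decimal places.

Under noisy-OR, P(strain alarm | causes) = 1 − (1−0.05)·∏(1−qᵢ) over the active causes.
For the numerator, keep only structural fatigue=true terms: 0.082644 + 0.054848 = 0.137492
Normalizer over all consistent configurations: 0.05*0.71*0.8 + 0.582*0.71*0.2 + 0.8765*0.29*0.8 + 0.94566*0.29*0.2 = 0.369240
P(structural fatigue | strain alarm) = 0.137492/0.369240 ≈ 0.3724

With the extra evidence:
Enumerate both values of structural fatigue and weight by the priors:
  P(strain alarm | overloaded truck) = 0.8765×0.8 + 0.94566×0.2
        = 0.701200 + 0.189132 = 0.890332
The terms with structural fatigue present sum to 0.189132, so
  P(structural fatigue | strain alarm, overloaded truck) = 0.189132 / 0.890332 ≈ 0.2124

Pr(structural fatigue | strain alarm) ≈ 0.3724; Pr(structural fatigue | strain alarm, overloaded truck) ≈ 0.2124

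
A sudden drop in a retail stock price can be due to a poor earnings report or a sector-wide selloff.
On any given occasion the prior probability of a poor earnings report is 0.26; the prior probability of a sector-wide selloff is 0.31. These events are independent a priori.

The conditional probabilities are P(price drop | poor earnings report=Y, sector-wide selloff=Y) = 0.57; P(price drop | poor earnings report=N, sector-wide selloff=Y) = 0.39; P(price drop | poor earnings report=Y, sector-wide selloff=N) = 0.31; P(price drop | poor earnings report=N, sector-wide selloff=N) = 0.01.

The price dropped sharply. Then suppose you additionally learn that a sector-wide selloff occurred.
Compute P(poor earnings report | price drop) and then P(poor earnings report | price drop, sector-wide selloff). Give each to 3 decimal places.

P(price drop) = 0.01*0.74*0.69 + 0.39*0.74*0.31 + 0.31*0.26*0.69 + 0.57*0.26*0.31 = 0.005106 + 0.089466 + 0.055614 + 0.045942 = 0.196128
The poor earnings report-present share is 0.055614 + 0.045942 = 0.101556.
P(poor earnings report | price drop) = 0.101556 / 0.196128 ≈ 0.518

With the extra evidence:
For the numerator, keep only poor earnings report=true terms: 0.57×0.26 = 0.148200
Normalizer over all consistent configurations: 0.39×0.74 + 0.57×0.26 = 0.436800
P(poor earnings report | price drop, sector-wide selloff) = 0.148200/0.436800 ≈ 0.339

P(poor earnings report | price drop) ≈ 0.518; P(poor earnings report | price drop, sector-wide selloff) ≈ 0.339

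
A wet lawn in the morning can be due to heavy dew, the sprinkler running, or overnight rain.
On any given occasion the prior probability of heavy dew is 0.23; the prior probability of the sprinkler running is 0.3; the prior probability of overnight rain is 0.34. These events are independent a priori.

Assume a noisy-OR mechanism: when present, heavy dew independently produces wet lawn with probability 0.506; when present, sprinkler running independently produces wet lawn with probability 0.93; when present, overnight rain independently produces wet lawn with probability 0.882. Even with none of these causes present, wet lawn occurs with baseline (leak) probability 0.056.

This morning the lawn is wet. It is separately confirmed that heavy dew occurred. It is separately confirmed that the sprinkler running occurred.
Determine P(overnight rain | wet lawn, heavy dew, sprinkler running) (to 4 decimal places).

P(overnight rain | wet lawn, heavy dew, sprinkler running) ≈ 0.3466

Under noisy-OR, P(wet lawn | causes) = 1 − (1−0.056)·∏(1−qᵢ) over the active causes.
Numerator (weight on configurations with overnight rain): 0.996148×0.34 = 0.338690
Denominator P(wet lawn | heavy dew, sprinkler running): 0.967356×0.66 + 0.996148×0.34 = 0.977145
P(overnight rain | wet lawn, heavy dew, sprinkler running) = 0.338690/0.977145 ≈ 0.3466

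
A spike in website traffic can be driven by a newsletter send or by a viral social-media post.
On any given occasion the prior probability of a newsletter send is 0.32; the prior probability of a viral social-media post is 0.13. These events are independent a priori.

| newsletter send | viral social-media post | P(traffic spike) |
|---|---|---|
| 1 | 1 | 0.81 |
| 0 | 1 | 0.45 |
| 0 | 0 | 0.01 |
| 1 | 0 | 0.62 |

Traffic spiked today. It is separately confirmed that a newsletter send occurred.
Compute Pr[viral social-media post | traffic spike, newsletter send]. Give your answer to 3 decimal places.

Weight on viral social-media post=true, given the evidence: 0.81*0.13 = 0.105300
The normalizing constant is 0.62*0.87 + 0.81*0.13 = 0.644700
Posterior = 0.105300 / 0.644700 ≈ 0.163

Pr[viral social-media post | traffic spike, newsletter send] ≈ 0.163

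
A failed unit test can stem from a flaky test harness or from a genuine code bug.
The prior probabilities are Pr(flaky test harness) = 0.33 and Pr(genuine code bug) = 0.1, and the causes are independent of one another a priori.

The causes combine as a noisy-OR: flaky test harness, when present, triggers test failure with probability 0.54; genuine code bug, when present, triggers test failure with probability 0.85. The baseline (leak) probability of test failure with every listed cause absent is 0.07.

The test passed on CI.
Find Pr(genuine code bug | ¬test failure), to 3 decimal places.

Under noisy-OR, P(test failure | causes) = 1 − (1−0.07)·∏(1−qᵢ) over the active causes.
P(¬test failure) = 0.93*0.67*0.9 + 0.1395*0.67*0.1 + 0.4278*0.33*0.9 + 0.06417*0.33*0.1 = 0.560790 + 0.009347 + 0.127057 + 0.002118 = 0.699312
Restricting to configurations with genuine code bug present: 0.009347 + 0.002118 = 0.011465.
P(genuine code bug | ¬test failure) = 0.011465 / 0.699312 ≈ 0.016

Pr(genuine code bug | ¬test failure) ≈ 0.016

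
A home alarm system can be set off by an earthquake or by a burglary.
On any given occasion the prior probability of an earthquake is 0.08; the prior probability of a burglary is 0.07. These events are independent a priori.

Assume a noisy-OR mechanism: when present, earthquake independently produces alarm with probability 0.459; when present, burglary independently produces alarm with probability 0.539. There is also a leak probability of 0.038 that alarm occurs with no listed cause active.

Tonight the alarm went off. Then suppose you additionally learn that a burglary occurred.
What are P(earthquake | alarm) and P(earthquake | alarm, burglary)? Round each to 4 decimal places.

Under noisy-OR, P(alarm | causes) = 1 − (1−0.038)·∏(1−qᵢ) over the active causes.
Weight on earthquake=true, given the evidence: 0.035679 + 0.004256 = 0.039935
Denominator P(alarm): 0.038×0.92×0.93 + 0.556518×0.92×0.07 + 0.479558×0.08×0.93 + 0.760076×0.08×0.07 = 0.108288
P(earthquake | alarm) = 0.039935/0.108288 ≈ 0.3688

Now condition on the additional information:
P(alarm | burglary) = 0.556518·0.92 + 0.760076·0.08 = 0.511997 + 0.060806 = 0.572803
The earthquake-present share is 0.760076·0.08 = 0.060806.
So P(earthquake | alarm, burglary) = 0.060806/0.572803 ≈ 0.1062.

P(earthquake | alarm) ≈ 0.3688; P(earthquake | alarm, burglary) ≈ 0.1062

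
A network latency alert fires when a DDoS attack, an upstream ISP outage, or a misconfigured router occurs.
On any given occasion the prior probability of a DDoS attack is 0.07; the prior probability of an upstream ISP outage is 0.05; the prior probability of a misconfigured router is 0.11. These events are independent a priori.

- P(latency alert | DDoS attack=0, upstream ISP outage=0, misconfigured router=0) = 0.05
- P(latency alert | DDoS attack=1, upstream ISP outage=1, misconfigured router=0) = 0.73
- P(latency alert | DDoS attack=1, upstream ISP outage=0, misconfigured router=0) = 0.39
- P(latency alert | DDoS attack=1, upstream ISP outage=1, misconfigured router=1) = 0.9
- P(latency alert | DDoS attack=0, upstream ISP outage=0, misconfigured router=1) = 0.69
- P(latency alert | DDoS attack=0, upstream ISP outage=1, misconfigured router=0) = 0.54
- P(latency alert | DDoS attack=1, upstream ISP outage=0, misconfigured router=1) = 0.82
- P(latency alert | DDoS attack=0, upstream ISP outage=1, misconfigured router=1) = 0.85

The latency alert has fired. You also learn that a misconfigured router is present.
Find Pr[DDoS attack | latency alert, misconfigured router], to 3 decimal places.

P(latency alert | misconfigured router) = 0.69×0.93×0.95 + 0.85×0.93×0.05 + 0.82×0.07×0.95 + 0.9×0.07×0.05 = 0.609615 + 0.039525 + 0.054530 + 0.003150 = 0.706820
Of this, 0.057680 comes from 0.054530 + 0.003150 (the DDoS attack=true cases).
Hence the posterior is 0.057680/0.706820 ≈ 0.082.

Pr[DDoS attack | latency alert, misconfigured router] ≈ 0.082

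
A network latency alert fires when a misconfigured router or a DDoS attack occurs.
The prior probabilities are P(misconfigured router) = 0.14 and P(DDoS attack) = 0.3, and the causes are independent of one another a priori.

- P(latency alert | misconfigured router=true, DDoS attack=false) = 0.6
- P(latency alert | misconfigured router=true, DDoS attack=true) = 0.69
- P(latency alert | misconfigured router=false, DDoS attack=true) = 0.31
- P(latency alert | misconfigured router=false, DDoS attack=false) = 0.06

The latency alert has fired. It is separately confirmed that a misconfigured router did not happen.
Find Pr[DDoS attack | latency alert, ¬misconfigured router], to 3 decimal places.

Weight on DDoS attack=true, given the evidence: 0.31·0.3 = 0.093000
Normalizer over all consistent configurations: 0.06·0.7 + 0.31·0.3 = 0.135000
P(DDoS attack | latency alert, ¬misconfigured router) = 0.093000/0.135000 ≈ 0.689

Pr[DDoS attack | latency alert, ¬misconfigured router] ≈ 0.689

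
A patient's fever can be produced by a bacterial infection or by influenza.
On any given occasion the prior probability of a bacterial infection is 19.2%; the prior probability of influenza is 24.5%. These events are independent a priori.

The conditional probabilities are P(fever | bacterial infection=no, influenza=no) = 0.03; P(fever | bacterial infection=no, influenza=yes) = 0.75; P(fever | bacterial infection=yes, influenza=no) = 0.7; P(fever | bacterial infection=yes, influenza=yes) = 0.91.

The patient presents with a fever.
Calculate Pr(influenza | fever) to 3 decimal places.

Numerator (weight on configurations with influenza): 0.148470 + 0.042806 = 0.191276
Normalizer over all consistent configurations: 0.03×0.808×0.755 + 0.75×0.808×0.245 + 0.7×0.192×0.755 + 0.91×0.192×0.245 = 0.311049
Posterior = 0.191276 / 0.311049 ≈ 0.615

Pr(influenza | fever) ≈ 0.615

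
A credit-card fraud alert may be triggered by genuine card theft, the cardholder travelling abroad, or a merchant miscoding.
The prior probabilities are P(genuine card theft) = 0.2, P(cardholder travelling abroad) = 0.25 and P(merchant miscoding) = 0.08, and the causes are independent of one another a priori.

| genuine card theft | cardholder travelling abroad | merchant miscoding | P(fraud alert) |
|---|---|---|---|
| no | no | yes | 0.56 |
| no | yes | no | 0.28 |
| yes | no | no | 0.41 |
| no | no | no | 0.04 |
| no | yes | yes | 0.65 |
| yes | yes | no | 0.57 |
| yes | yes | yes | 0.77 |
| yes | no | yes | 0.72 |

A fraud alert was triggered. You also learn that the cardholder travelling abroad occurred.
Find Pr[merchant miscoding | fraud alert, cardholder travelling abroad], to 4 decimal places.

By total probability over the 4 (genuine card theft, merchant miscoding) configurations:
  P(fraud alert | cardholder travelling abroad) = 0.28*0.8*0.92 + 0.65*0.8*0.08 + 0.57*0.2*0.92 + 0.77*0.2*0.08
        = 0.206080 + 0.041600 + 0.104880 + 0.012320 = 0.364880
Keeping only the merchant miscoding-present terms gives 0.053920, so
  P(merchant miscoding | fraud alert, cardholder travelling abroad) = 0.053920 / 0.364880 ≈ 0.1478

Pr[merchant miscoding | fraud alert, cardholder travelling abroad] ≈ 0.1478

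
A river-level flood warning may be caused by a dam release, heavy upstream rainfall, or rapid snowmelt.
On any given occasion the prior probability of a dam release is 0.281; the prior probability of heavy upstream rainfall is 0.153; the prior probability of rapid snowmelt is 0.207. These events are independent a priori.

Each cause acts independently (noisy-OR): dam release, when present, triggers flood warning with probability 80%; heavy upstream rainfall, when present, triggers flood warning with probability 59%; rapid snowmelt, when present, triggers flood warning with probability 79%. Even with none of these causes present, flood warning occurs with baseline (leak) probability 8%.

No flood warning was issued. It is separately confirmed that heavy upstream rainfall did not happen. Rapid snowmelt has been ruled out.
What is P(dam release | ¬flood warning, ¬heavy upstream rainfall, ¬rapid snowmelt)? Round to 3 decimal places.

P(dam release | ¬flood warning, ¬heavy upstream rainfall, ¬rapid snowmelt) ≈ 0.072

Under noisy-OR, P(flood warning | causes) = 1 − (1−0.08)·∏(1−qᵢ) over the active causes.
Weight on dam release=true, given the evidence: 0.184×0.281 = 0.051704
Denominator P(¬flood warning | ¬heavy upstream rainfall, ¬rapid snowmelt): 0.92×0.719 + 0.184×0.281 = 0.713184
Posterior = 0.051704 / 0.713184 ≈ 0.072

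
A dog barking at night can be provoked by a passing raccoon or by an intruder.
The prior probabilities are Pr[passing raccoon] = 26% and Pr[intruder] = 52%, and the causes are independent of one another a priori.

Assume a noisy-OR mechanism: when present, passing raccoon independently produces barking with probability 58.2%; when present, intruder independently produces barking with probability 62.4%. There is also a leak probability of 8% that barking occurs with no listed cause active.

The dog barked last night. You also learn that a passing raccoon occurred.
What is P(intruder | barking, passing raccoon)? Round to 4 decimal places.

Under noisy-OR, P(barking | causes) = 1 − (1−0.08)·∏(1−qᵢ) over the active causes.
P(barking | passing raccoon) = 0.61544×0.48 + 0.855405×0.52 = 0.295411 + 0.444811 = 0.740222
Restricting to configurations with intruder present: 0.855405×0.52 = 0.444811.
Hence the posterior is 0.444811/0.740222 ≈ 0.6009.

P(intruder | barking, passing raccoon) ≈ 0.6009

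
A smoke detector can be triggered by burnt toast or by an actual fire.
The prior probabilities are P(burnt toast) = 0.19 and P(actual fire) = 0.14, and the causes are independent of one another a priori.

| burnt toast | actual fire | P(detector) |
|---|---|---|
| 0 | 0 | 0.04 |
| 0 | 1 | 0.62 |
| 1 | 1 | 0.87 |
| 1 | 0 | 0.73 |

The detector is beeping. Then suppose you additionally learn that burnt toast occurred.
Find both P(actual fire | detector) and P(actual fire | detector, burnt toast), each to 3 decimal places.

P(actual fire | detector) ≈ 0.388; P(actual fire | detector, burnt toast) ≈ 0.162

For the numerator, keep only actual fire=true terms: 0.070308 + 0.023142 = 0.093450
Normalizer over all consistent configurations: 0.04×0.81×0.86 + 0.62×0.81×0.14 + 0.73×0.19×0.86 + 0.87×0.19×0.14 = 0.240596
P(actual fire | detector) = 0.093450/0.240596 ≈ 0.388

Now also conditioning on burnt toast=true:
Weight on actual fire=true, given the evidence: 0.87·0.14 = 0.121800
The normalizing constant is 0.73·0.86 + 0.87·0.14 = 0.749600
P(actual fire | detector, burnt toast) = 0.121800/0.749600 ≈ 0.162
— burnt toast explains away the evidence for actual fire.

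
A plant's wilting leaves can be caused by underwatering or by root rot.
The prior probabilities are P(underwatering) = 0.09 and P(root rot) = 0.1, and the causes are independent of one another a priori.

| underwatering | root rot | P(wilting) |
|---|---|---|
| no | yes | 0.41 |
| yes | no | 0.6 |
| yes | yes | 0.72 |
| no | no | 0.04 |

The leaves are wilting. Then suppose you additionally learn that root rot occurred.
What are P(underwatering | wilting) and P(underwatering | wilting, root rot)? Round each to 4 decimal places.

P(wilting) = 0.04·0.91·0.9 + 0.41·0.91·0.1 + 0.6·0.09·0.9 + 0.72·0.09·0.1 = 0.032760 + 0.037310 + 0.048600 + 0.006480 = 0.125150
The underwatering-present share is 0.048600 + 0.006480 = 0.055080.
Hence the posterior is 0.055080/0.125150 ≈ 0.4401.

Now also conditioning on root rot=true:
For the numerator, keep only underwatering=true terms: 0.72×0.09 = 0.064800
Denominator P(wilting | root rot): 0.41×0.91 + 0.72×0.09 = 0.437900
Posterior = 0.064800 / 0.437900 ≈ 0.1480
Conditioning on root rot lowers the posterior on underwatering: the classic explaining-away effect in a common-effect structure.

P(underwatering | wilting) ≈ 0.4401; P(underwatering | wilting, root rot) ≈ 0.1480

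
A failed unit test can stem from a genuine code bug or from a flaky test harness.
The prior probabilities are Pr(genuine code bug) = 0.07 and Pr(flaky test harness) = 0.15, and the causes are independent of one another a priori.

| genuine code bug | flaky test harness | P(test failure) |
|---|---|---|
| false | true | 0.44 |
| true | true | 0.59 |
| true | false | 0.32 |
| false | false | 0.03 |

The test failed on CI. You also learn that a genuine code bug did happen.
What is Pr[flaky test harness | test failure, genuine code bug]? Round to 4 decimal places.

Pr[flaky test harness | test failure, genuine code bug] ≈ 0.2455

Enumerate both values of flaky test harness and weight by the priors:
  P(test failure | genuine code bug) = 0.32*0.85 + 0.59*0.15
        = 0.272000 + 0.088500 = 0.360500
The terms with flaky test harness present sum to 0.088500, so
  P(flaky test harness | test failure, genuine code bug) = 0.088500 / 0.360500 ≈ 0.2455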